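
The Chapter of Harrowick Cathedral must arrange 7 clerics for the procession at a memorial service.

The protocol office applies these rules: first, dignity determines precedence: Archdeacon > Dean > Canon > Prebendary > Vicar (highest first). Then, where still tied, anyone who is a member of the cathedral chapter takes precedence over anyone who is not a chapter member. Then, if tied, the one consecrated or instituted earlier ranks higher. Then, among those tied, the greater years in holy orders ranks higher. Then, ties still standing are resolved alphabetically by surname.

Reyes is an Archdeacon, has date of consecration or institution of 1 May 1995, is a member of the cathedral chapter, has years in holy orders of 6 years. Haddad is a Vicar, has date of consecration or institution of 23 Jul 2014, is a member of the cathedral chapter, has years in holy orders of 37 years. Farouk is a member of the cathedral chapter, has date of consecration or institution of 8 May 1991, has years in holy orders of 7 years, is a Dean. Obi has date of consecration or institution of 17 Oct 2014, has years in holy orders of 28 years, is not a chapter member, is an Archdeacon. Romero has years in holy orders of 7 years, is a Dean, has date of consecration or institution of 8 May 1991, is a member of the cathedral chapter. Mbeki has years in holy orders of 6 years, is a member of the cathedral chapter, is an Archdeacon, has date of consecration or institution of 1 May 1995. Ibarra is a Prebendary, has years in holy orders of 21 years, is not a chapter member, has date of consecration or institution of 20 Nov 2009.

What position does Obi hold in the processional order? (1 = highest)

3

By dignity: Mbeki, Reyes and Obi (Archdeacon); then Farouk and Romero (Dean); then Ibarra (Prebendary); then Haddad (Vicar).
Among Mbeki, Reyes and Obi, a member of the cathedral chapter before not a chapter member: Mbeki and Reyes (a member of the cathedral chapter) before Obi (not a chapter member).
Mbeki and Reyes both have date of consecration or institution 1 May 1995, so the next rule applies.
Mbeki and Reyes both have years in holy orders 6 years, so the next rule applies.
Among Mbeki and Reyes, alphabetically by surname: Mbeki before Reyes.
Farouk and Romero are each a member of the cathedral chapter, so the next rule applies.
Farouk and Romero both have date of consecration or institution 8 May 1991, so the next rule applies.
Farouk and Romero both have years in holy orders 7 years, so the next rule applies.
Among Farouk and Romero, alphabetically by surname: Farouk before Romero.
Order: Mbeki, Reyes, Obi, Farouk, Romero, Ibarra, Haddad. So position 3.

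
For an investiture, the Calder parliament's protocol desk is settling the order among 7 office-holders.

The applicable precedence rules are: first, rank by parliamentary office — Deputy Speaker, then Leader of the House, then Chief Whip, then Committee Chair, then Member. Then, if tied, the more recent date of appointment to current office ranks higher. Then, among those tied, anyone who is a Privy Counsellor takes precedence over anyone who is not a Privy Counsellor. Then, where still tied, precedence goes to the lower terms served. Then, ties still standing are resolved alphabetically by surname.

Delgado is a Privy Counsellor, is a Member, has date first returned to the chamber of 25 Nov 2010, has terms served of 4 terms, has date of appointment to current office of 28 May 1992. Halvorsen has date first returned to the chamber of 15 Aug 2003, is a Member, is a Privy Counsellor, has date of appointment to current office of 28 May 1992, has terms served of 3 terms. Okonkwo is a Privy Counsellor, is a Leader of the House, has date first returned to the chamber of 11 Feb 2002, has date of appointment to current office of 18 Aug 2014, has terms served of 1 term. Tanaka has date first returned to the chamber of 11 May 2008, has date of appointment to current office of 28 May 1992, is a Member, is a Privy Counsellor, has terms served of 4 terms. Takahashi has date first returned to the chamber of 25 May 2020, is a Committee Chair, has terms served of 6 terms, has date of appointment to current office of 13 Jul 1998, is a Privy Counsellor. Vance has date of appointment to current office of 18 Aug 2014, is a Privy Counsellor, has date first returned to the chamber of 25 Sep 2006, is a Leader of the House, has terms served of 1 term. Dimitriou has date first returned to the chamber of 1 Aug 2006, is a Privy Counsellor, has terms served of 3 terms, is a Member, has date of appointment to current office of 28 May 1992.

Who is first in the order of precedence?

By parliamentary office: Okonkwo and Vance (Leader of the House); then Takahashi (Committee Chair); then Dimitriou, Halvorsen, Delgado and Tanaka (Member).
Okonkwo and Vance both have date of appointment to current office 18 Aug 2014, so the next rule applies.
Okonkwo and Vance are each a Privy Counsellor, so the next rule applies.
Okonkwo and Vance both have terms served 1 term, so the next rule applies.
Among Okonkwo and Vance, alphabetically by surname: Okonkwo before Vance.
Dimitriou, Halvorsen, Delgado and Tanaka all have date of appointment to current office 28 May 1992, so the next rule applies.
Dimitriou, Halvorsen, Delgado and Tanaka are each a Privy Counsellor, so the next rule applies.
Among Dimitriou, Halvorsen, Delgado and Tanaka, by terms served (lower first): Dimitriou and Halvorsen (3 terms) before Delgado and Tanaka (4 terms).
Among Dimitriou and Halvorsen, alphabetically by surname: Dimitriou before Halvorsen.
Among Delgado and Tanaka, alphabetically by surname: Delgado before Tanaka.
Order: Okonkwo, Vance, Takahashi, Dimitriou, Halvorsen, Delgado, Tanaka.

Okonkwo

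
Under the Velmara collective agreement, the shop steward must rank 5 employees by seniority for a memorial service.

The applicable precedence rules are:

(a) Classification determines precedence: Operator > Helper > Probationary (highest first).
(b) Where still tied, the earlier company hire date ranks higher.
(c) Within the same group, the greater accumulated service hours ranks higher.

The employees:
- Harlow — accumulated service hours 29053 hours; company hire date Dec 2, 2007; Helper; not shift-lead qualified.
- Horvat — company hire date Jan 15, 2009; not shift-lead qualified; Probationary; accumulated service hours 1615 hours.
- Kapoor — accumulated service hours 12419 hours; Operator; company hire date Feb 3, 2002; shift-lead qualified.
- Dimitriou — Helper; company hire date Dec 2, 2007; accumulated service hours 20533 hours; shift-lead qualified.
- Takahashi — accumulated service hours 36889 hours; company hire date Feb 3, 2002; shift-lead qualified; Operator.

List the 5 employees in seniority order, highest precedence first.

By classification: Takahashi and Kapoor (Operator); then Harlow and Dimitriou (Helper); then Horvat (Probationary).
Takahashi and Kapoor both have company hire date Feb 3, 2002, so the next rule applies.
Among Takahashi and Kapoor, by accumulated service hours (higher first): Takahashi (36889 hours) before Kapoor (12419 hours).
Harlow and Dimitriou both have company hire date Dec 2, 2007, so the next rule applies.
Among Harlow and Dimitriou, by accumulated service hours (higher first): Harlow (29053 hours) before Dimitriou (20533 hours).
Full order: Takahashi, Kapoor, Harlow, Dimitriou, Horvat.

Takahashi, Kapoor, Harlow, Dimitriou, Horvat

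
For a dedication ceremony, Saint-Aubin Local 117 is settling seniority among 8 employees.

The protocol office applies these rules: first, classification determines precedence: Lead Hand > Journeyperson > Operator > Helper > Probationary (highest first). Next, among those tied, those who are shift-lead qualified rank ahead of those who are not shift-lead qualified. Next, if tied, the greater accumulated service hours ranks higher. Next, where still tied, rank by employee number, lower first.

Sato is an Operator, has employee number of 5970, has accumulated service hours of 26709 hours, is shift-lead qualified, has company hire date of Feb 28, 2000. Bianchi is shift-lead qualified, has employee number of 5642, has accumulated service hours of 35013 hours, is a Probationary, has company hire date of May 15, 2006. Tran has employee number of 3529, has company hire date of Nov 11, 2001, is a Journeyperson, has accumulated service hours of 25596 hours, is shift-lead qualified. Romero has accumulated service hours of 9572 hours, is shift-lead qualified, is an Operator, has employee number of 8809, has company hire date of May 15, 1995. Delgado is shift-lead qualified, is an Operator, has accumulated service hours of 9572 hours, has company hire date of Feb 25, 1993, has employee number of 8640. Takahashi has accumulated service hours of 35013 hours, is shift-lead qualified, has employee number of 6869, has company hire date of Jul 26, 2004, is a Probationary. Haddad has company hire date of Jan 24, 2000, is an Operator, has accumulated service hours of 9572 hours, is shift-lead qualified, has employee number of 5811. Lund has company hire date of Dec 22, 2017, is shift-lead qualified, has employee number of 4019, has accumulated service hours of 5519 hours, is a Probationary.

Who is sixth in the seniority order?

By classification: Tran (Journeyperson); then Sato, Haddad, Delgado and Romero (Operator); then Bianchi, Takahashi and Lund (Probationary).
Sato, Haddad, Delgado and Romero are each shift-lead qualified, so the next rule applies.
Among Sato, Haddad, Delgado and Romero, by accumulated service hours (higher first): Sato (26709 hours) before Haddad, Delgado and Romero (9572 hours).
Among Haddad, Delgado and Romero, by employee number (lower first): Haddad (5811) before Delgado (8640) before Romero (8809).
Bianchi, Takahashi and Lund are each shift-lead qualified, so the next rule applies.
Among Bianchi, Takahashi and Lund, by accumulated service hours (higher first): Bianchi and Takahashi (35013 hours) before Lund (5519 hours).
Among Bianchi and Takahashi, by employee number (lower first): Bianchi (5642) before Takahashi (6869).
Order: Tran, Sato, Haddad, Delgado, Romero, Bianchi, Takahashi, Lund.

Bianchi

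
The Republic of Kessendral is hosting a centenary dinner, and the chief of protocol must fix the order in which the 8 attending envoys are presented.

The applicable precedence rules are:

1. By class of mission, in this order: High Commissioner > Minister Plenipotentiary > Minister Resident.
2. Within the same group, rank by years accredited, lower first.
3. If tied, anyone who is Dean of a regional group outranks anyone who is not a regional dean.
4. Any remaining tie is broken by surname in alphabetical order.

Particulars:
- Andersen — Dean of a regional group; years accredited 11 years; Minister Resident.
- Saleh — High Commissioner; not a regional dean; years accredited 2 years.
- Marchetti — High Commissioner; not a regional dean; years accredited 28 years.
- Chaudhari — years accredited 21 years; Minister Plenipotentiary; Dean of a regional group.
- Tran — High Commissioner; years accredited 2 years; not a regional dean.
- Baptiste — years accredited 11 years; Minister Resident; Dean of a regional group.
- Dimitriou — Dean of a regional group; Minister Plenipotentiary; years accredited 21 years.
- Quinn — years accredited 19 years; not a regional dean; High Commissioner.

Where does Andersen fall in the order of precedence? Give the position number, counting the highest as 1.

By class of mission: Saleh, Tran, Quinn and Marchetti (High Commissioner); then Chaudhari and Dimitriou (Minister Plenipotentiary); then Andersen and Baptiste (Minister Resident).
Among Saleh, Tran, Quinn and Marchetti, by years accredited (lower first): Saleh and Tran (2 years) before Quinn (19 years) before Marchetti (28 years).
Saleh and Tran are each not a regional dean, so the next rule applies.
Among Saleh and Tran, alphabetically by surname: Saleh before Tran.
Chaudhari and Dimitriou both have years accredited 21 years, so the next rule applies.
Chaudhari and Dimitriou are each Dean of a regional group, so the next rule applies.
Among Chaudhari and Dimitriou, alphabetically by surname: Chaudhari before Dimitriou.
Andersen and Baptiste both have years accredited 11 years, so the next rule applies.
Andersen and Baptiste are each Dean of a regional group, so the next rule applies.
Among Andersen and Baptiste, alphabetically by surname: Andersen before Baptiste.
Order: Saleh, Tran, Quinn, Marchetti, Chaudhari, Dimitriou, Andersen, Baptiste. So position 7.

7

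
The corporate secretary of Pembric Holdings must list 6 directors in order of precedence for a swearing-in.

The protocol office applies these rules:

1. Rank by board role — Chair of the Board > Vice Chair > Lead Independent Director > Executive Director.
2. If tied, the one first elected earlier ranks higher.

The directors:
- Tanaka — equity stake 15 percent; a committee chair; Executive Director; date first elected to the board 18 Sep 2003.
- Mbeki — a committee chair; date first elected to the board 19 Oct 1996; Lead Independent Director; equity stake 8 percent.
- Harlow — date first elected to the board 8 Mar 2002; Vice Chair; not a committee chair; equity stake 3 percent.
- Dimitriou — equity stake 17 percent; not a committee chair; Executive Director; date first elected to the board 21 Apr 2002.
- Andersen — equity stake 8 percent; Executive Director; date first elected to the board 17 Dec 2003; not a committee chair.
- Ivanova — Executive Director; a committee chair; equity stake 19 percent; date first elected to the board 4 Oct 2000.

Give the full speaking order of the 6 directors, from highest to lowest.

Harlow, Mbeki, Ivanova, Dimitriou, Tanaka, Andersen

By board role: Harlow (Vice Chair); then Mbeki (Lead Independent Director); then Ivanova, Dimitriou, Tanaka and Andersen (Executive Director).
Among Ivanova, Dimitriou, Tanaka and Andersen, by date first elected to the board (earlier first): Ivanova (4 Oct 2000) before Dimitriou (21 Apr 2002) before Tanaka (18 Sep 2003) before Andersen (17 Dec 2003).
Full order: Harlow, Mbeki, Ivanova, Dimitriou, Tanaka, Andersen.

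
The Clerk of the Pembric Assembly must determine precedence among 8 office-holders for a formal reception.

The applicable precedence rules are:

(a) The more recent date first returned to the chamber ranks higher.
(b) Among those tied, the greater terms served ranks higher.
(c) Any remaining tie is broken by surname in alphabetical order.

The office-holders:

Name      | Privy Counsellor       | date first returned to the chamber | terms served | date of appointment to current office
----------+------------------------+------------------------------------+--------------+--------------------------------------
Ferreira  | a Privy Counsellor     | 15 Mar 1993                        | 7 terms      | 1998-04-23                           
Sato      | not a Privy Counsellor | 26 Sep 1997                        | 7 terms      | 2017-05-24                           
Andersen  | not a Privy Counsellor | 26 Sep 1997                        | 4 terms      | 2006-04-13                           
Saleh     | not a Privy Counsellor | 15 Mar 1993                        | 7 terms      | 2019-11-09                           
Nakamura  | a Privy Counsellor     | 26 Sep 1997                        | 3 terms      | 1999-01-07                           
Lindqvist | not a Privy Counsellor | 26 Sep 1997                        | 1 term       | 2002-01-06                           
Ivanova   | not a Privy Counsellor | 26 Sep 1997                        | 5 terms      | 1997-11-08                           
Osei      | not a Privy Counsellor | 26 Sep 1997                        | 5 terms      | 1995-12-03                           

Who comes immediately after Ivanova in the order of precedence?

Osei

By date first returned to the chamber (later first): Sato, Ivanova, Osei, Andersen, Nakamura and Lindqvist (each 26 Sep 1997); then Ferreira and Saleh (both 15 Mar 1993).
Among Sato, Ivanova, Osei, Andersen, Nakamura and Lindqvist, by terms served (higher first): Sato (7 terms) before Ivanova and Osei (5 terms) before Andersen (4 terms) before Nakamura (3 terms) before Lindqvist (1 term).
Among Ivanova and Osei, alphabetically by surname: Ivanova before Osei.
Ferreira and Saleh both have terms served 7 terms, so the next rule applies.
Among Ferreira and Saleh, alphabetically by surname: Ferreira before Saleh.
Order: Sato, Ivanova, Osei, Andersen, Nakamura, Lindqvist, Ferreira, Saleh.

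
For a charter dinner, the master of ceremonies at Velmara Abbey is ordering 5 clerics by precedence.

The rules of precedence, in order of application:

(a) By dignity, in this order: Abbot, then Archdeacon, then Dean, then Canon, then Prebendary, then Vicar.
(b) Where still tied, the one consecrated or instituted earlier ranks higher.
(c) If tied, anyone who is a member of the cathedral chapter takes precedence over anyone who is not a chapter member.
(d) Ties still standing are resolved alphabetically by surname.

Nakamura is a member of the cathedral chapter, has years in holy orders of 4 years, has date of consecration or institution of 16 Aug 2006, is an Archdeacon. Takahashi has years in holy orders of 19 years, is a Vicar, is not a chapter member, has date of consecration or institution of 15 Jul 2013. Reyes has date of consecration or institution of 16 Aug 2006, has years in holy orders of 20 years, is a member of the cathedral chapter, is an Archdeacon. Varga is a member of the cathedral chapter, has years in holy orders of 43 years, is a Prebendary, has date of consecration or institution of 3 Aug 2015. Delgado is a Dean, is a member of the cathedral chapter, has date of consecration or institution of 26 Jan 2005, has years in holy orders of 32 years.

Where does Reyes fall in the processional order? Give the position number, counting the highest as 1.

By dignity: Nakamura and Reyes (Archdeacon); then Delgado (Dean); then Varga (Prebendary); then Takahashi (Vicar).
Nakamura and Reyes both have date of consecration or institution 16 Aug 2006, so the next rule applies.
Nakamura and Reyes are each a member of the cathedral chapter, so the next rule applies.
Among Nakamura and Reyes, alphabetically by surname: Nakamura before Reyes.
Order: Nakamura, Reyes, Delgado, Varga, Takahashi. So position 2.

2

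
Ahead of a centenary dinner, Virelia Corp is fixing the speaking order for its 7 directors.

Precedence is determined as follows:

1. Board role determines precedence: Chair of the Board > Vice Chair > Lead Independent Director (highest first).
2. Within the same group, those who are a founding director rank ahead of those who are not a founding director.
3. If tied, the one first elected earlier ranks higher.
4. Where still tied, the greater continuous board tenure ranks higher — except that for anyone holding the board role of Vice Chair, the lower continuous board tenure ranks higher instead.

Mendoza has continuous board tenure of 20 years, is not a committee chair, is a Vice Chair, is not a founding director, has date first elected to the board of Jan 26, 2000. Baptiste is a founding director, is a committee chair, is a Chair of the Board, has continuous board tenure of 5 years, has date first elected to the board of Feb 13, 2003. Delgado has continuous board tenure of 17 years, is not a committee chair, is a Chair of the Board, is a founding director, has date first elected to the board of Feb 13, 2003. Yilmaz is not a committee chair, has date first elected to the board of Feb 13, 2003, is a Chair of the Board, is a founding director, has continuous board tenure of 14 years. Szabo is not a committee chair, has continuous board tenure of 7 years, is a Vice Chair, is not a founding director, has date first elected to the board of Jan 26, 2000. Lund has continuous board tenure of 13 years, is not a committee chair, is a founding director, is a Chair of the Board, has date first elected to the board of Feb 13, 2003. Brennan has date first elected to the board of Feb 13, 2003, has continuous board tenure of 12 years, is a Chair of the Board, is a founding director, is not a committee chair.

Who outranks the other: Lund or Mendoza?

Lund

By board role: Delgado, Yilmaz, Lund, Brennan and Baptiste (Chair of the Board); then Szabo and Mendoza (Vice Chair).
Delgado, Yilmaz, Lund, Brennan and Baptiste are each a founding director, so the next rule applies.
Delgado, Yilmaz, Lund, Brennan and Baptiste all have date first elected to the board Feb 13, 2003, so the next rule applies.
Among Delgado, Yilmaz, Lund, Brennan and Baptiste, by continuous board tenure (higher first): Delgado (17 years) before Yilmaz (14 years) before Lund (13 years) before Brennan (12 years) before Baptiste (5 years).
Szabo and Mendoza are each not a founding director, so the next rule applies.
Szabo and Mendoza both have date first elected to the board Jan 26, 2000, so the next rule applies.
Among Szabo and Mendoza, by continuous board tenure (lower first) (reversed rule for this group): Szabo (7 years) before Mendoza (20 years).
So Lund takes precedence.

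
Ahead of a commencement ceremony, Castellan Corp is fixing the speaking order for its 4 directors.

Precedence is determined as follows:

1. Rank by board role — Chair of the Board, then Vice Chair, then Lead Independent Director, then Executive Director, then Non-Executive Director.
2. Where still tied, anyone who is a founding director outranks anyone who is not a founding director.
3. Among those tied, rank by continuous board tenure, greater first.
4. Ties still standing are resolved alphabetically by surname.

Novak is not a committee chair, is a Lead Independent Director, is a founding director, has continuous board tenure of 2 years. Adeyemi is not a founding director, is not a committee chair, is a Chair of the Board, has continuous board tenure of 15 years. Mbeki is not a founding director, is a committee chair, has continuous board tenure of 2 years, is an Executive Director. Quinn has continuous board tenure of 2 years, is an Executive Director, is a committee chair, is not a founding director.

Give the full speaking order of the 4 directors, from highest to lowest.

By board role: Adeyemi (Chair of the Board); then Novak (Lead Independent Director); then Mbeki and Quinn (Executive Director).
Mbeki and Quinn are each not a founding director, so the next rule applies.
Mbeki and Quinn both have continuous board tenure 2 years, so the next rule applies.
Among Mbeki and Quinn, alphabetically by surname: Mbeki before Quinn.
Full order: Adeyemi, Novak, Mbeki, Quinn.

Adeyemi, Novak, Mbeki, Quinn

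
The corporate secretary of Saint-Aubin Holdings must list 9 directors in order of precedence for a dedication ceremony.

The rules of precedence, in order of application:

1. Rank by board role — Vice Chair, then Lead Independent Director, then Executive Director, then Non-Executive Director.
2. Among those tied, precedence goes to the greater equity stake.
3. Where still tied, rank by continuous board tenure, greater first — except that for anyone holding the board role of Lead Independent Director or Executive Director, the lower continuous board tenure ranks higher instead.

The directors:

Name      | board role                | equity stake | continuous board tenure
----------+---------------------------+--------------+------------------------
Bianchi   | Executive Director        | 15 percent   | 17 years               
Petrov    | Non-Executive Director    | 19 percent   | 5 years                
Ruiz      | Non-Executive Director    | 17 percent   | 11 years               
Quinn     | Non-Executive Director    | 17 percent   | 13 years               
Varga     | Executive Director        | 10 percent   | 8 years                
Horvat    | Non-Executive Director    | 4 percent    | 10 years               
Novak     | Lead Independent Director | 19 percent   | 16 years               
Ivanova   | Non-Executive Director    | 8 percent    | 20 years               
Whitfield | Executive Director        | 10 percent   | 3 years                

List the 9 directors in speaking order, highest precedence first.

By board role: Novak (Lead Independent Director); then Bianchi, Whitfield and Varga (Executive Director); then Petrov, Quinn, Ruiz, Ivanova and Horvat (Non-Executive Director).
Among Bianchi, Whitfield and Varga, by equity stake (higher first): Bianchi (15 percent) before Whitfield and Varga (10 percent).
Among Whitfield and Varga, by continuous board tenure (lower first) (reversed rule for this group): Whitfield (3 years) before Varga (8 years).
Among Petrov, Quinn, Ruiz, Ivanova and Horvat, by equity stake (higher first): Petrov (19 percent) before Quinn and Ruiz (17 percent) before Ivanova (8 percent) before Horvat (4 percent).
Among Quinn and Ruiz, by continuous board tenure (higher first): Quinn (13 years) before Ruiz (11 years).
Full order: Novak, Bianchi, Whitfield, Varga, Petrov, Quinn, Ruiz, Ivanova, Horvat.

Novak, Bianchi, Whitfield, Varga, Petrov, Quinn, Ruiz, Ivanova, Horvat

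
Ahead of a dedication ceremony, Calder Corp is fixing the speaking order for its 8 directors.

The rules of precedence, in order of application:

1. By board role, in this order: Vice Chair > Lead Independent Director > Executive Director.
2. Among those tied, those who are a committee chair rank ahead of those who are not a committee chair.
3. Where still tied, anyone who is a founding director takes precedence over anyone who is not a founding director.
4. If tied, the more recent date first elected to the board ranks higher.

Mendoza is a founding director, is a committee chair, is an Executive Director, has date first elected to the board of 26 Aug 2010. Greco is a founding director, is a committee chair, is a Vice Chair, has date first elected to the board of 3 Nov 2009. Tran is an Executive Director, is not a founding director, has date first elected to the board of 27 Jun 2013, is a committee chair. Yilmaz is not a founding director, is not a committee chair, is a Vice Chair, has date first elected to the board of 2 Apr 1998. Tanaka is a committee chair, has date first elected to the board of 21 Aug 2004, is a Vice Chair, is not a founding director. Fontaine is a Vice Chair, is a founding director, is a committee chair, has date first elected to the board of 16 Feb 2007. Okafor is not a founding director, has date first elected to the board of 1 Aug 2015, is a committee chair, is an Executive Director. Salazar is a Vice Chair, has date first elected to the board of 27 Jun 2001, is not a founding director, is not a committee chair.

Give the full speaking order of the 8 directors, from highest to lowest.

By board role: Greco, Fontaine, Tanaka, Salazar and Yilmaz (Vice Chair); then Mendoza, Okafor and Tran (Executive Director).
Among Greco, Fontaine, Tanaka, Salazar and Yilmaz, a committee chair before not a committee chair: Greco, Fontaine and Tanaka (a committee chair) before Salazar and Yilmaz (not a committee chair).
Among Greco, Fontaine and Tanaka, a founding director before not a founding director: Greco and Fontaine (a founding director) before Tanaka (not a founding director).
Among Greco and Fontaine, by date first elected to the board (later first): Greco (3 Nov 2009) before Fontaine (16 Feb 2007).
Salazar and Yilmaz are each not a founding director, so the next rule applies.
Among Salazar and Yilmaz, by date first elected to the board (later first): Salazar (27 Jun 2001) before Yilmaz (2 Apr 1998).
Mendoza, Okafor and Tran are each a committee chair, so the next rule applies.
Among Mendoza, Okafor and Tran, a founding director before not a founding director: Mendoza (a founding director) before Okafor and Tran (not a founding director).
Among Okafor and Tran, by date first elected to the board (later first): Okafor (1 Aug 2015) before Tran (27 Jun 2013).
Full order: Greco, Fontaine, Tanaka, Salazar, Yilmaz, Mendoza, Okafor, Tran.

Greco, Fontaine, Tanaka, Salazar, Yilmaz, Mendoza, Okafor, Tran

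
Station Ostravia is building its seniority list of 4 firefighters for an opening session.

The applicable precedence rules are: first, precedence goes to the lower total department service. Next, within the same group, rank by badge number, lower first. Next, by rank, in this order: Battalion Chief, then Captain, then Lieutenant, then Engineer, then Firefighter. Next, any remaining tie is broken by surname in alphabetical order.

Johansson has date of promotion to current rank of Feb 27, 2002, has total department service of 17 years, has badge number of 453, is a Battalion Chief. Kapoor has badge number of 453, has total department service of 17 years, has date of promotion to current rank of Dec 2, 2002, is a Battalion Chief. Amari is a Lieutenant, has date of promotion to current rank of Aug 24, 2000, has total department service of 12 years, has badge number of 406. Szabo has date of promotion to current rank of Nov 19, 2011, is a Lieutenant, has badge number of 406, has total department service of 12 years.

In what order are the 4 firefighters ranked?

By total department service (lower first): Amari and Szabo (both 12 years); then Johansson and Kapoor (both 17 years).
Amari and Szabo both have badge number 406, so the next rule applies.
Amari and Szabo are each Lieutenant, so the next rule applies.
Among Amari and Szabo, alphabetically by surname: Amari before Szabo.
Johansson and Kapoor both have badge number 453, so the next rule applies.
Johansson and Kapoor are each Battalion Chief, so the next rule applies.
Among Johansson and Kapoor, alphabetically by surname: Johansson before Kapoor.
Full order: Amari, Szabo, Johansson, Kapoor.

Amari, Szabo, Johansson, Kapoor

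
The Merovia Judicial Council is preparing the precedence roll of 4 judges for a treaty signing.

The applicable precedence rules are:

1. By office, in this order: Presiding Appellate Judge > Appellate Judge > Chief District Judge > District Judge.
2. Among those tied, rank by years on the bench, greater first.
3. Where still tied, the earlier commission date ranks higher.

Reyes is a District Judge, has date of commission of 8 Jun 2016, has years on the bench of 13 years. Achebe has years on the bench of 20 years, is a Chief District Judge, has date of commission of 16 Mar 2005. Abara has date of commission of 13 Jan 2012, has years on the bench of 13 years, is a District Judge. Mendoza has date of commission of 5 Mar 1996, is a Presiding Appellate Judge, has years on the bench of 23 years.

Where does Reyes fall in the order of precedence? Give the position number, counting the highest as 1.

4

By office: Mendoza (Presiding Appellate Judge); then Achebe (Chief District Judge); then Abara and Reyes (District Judge).
Abara and Reyes both have years on the bench 13 years, so the next rule applies.
Among Abara and Reyes, by date of commission (earlier first): Abara (13 Jan 2012) before Reyes (8 Jun 2016).
Order: Mendoza, Achebe, Abara, Reyes. So position 4.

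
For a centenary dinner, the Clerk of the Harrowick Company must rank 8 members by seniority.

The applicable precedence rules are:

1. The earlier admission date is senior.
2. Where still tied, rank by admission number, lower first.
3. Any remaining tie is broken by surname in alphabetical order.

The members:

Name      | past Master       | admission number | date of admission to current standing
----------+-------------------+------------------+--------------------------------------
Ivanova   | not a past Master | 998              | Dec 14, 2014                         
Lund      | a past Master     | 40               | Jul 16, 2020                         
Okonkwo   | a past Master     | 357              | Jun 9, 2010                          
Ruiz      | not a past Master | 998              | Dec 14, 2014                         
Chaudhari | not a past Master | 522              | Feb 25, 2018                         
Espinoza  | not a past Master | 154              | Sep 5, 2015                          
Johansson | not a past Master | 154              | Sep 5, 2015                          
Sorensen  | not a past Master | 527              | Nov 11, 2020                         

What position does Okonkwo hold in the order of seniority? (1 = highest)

1

By date of admission to current standing (earlier first): Okonkwo (Jun 9, 2010); then Ivanova and Ruiz (both Dec 14, 2014); then Espinoza and Johansson (both Sep 5, 2015); then Chaudhari (Feb 25, 2018); then Lund (Jul 16, 2020); then Sorensen (Nov 11, 2020).
Ivanova and Ruiz both have admission number 998, so the next rule applies.
Among Ivanova and Ruiz, alphabetically by surname: Ivanova before Ruiz.
Espinoza and Johansson both have admission number 154, so the next rule applies.
Among Espinoza and Johansson, alphabetically by surname: Espinoza before Johansson.
Order: Okonkwo, Ivanova, Ruiz, Espinoza, Johansson, Chaudhari, Lund, Sorensen. So position 1.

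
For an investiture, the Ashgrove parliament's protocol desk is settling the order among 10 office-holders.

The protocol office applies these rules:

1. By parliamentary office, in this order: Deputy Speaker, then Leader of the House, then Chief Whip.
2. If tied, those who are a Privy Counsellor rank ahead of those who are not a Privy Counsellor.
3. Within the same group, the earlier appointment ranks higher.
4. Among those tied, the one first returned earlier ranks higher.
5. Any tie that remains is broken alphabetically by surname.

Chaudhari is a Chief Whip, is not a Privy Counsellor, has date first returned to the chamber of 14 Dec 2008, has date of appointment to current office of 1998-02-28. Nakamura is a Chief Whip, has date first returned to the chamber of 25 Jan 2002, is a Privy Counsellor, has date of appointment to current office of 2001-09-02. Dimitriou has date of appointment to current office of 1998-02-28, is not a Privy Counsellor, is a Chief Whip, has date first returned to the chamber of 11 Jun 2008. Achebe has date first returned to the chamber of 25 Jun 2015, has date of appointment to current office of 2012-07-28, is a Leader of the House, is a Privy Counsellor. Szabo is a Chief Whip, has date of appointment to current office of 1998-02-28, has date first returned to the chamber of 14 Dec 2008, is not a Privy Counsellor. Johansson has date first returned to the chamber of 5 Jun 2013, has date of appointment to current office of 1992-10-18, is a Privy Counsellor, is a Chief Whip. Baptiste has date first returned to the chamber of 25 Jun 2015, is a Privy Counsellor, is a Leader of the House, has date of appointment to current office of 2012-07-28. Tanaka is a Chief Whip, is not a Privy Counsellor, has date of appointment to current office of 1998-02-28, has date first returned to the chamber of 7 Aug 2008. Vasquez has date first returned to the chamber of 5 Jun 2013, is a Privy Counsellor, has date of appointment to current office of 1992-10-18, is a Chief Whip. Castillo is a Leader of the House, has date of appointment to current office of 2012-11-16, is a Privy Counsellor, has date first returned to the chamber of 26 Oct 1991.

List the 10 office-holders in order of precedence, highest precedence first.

By parliamentary office: Achebe, Baptiste and Castillo (Leader of the House); then Johansson, Vasquez, Nakamura, Dimitriou, Tanaka, Chaudhari and Szabo (Chief Whip).
Achebe, Baptiste and Castillo are each a Privy Counsellor, so the next rule applies.
Among Achebe, Baptiste and Castillo, by date of appointment to current office (earlier first): Achebe and Baptiste (2012-07-28) before Castillo (2012-11-16).
Achebe and Baptiste both have date first returned to the chamber 25 Jun 2015, so the next rule applies.
Among Achebe and Baptiste, alphabetically by surname: Achebe before Baptiste.
Among Johansson, Vasquez, Nakamura, Dimitriou, Tanaka, Chaudhari and Szabo, a Privy Counsellor before not a Privy Counsellor: Johansson, Vasquez and Nakamura (a Privy Counsellor) before Dimitriou, Tanaka, Chaudhari and Szabo (not a Privy Counsellor).
Among Johansson, Vasquez and Nakamura, by date of appointment to current office (earlier first): Johansson and Vasquez (1992-10-18) before Nakamura (2001-09-02).
Johansson and Vasquez both have date first returned to the chamber 5 Jun 2013, so the next rule applies.
Among Johansson and Vasquez, alphabetically by surname: Johansson before Vasquez.
Dimitriou, Tanaka, Chaudhari and Szabo all have date of appointment to current office 1998-02-28, so the next rule applies.
Among Dimitriou, Tanaka, Chaudhari and Szabo, by date first returned to the chamber (earlier first): Dimitriou (11 Jun 2008) before Tanaka (7 Aug 2008) before Chaudhari and Szabo (14 Dec 2008).
Among Chaudhari and Szabo, alphabetically by surname: Chaudhari before Szabo.
Full order: Achebe, Baptiste, Castillo, Johansson, Vasquez, Nakamura, Dimitriou, Tanaka, Chaudhari, Szabo.

Achebe, Baptiste, Castillo, Johansson, Vasquez, Nakamura, Dimitriou, Tanaka, Chaudhari, Szabo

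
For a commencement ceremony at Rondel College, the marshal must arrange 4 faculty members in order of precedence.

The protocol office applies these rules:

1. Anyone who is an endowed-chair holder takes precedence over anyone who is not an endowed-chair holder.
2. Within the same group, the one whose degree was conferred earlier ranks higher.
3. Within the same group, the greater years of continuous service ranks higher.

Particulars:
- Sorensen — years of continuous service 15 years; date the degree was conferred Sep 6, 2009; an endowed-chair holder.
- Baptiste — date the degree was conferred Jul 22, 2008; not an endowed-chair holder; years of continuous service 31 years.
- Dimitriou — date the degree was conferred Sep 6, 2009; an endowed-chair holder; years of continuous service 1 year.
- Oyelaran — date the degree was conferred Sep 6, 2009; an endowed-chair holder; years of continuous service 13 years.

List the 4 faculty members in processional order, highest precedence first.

Sorensen, Oyelaran, Dimitriou, Baptiste

By the first rule: Sorensen, Oyelaran and Dimitriou (each an endowed-chair holder); then Baptiste (not an endowed-chair holder).
Sorensen, Oyelaran and Dimitriou all have date the degree was conferred Sep 6, 2009, so the next rule applies.
Among Sorensen, Oyelaran and Dimitriou, by years of continuous service (higher first): Sorensen (15 years) before Oyelaran (13 years) before Dimitriou (1 year).
Full order: Sorensen, Oyelaran, Dimitriou, Baptiste.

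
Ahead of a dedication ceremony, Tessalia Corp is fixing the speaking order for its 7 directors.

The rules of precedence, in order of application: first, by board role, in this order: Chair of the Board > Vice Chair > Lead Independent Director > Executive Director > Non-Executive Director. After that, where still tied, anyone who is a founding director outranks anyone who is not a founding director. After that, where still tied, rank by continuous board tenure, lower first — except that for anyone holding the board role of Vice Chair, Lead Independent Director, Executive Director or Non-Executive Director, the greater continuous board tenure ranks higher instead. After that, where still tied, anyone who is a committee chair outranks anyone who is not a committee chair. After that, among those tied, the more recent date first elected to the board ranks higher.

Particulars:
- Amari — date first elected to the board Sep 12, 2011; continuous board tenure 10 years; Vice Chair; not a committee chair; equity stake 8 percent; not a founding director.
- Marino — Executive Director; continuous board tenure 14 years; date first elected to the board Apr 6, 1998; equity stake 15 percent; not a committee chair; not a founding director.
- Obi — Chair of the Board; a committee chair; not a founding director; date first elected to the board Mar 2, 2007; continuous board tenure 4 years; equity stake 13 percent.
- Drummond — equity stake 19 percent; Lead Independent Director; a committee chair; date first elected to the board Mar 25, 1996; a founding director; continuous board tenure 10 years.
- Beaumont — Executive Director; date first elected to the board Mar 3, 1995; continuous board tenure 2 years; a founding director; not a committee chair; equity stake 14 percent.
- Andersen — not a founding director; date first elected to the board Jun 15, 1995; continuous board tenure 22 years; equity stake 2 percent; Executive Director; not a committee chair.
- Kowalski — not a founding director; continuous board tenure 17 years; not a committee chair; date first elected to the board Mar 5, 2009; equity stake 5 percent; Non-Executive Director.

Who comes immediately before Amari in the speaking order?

Obi

By board role: Obi (Chair of the Board); then Amari (Vice Chair); then Drummond (Lead Independent Director); then Beaumont, Andersen and Marino (Executive Director); then Kowalski (Non-Executive Director).
Among Beaumont, Andersen and Marino, a founding director before not a founding director: Beaumont (a founding director) before Andersen and Marino (not a founding director).
Among Andersen and Marino, by continuous board tenure (higher first) (reversed rule for this group): Andersen (22 years) before Marino (14 years).
Order: Obi, Amari, Drummond, Beaumont, Andersen, Marino, Kowalski.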